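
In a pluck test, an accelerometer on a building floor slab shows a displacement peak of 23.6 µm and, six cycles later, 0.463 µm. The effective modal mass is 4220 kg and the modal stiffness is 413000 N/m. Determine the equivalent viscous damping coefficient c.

8660 N·s/m

Logarithmic decrement δ = (1/n)·ln(x₀/x_n) = (1/6)·ln(23.6/0.463) = (1/6)·ln(50.97) = 0.6552.
ζ = δ/√(4π² + δ²) = 0.6552/√(39.48 + 0.429) = 0.6552/6.317 = 0.1037.
c = ζ · 2√(km) = 0.1037 × 2√(413000 × 4220) = 0.1037 × 83500 = 8660 N·s/m.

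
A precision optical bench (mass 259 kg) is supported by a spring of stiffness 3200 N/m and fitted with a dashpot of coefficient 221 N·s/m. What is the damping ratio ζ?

ω_n = √(k/m) = √(3200/259) = 3.515 rad/s.
Critical damping c_c = 2√(k·m) = 2√(3200 × 259) = 1821 N·s/m, so ζ = c/c_c = 221/1821 = 0.1214.

0.121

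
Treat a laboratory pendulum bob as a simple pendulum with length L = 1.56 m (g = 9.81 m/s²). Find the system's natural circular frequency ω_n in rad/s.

For a simple pendulum ω_n = √(g/L) = √(9.81/1.56) = √6.288 = 2.508 rad/s.

2.51 rad/s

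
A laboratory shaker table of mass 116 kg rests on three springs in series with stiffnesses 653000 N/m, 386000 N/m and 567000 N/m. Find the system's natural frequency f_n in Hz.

6.09 Hz

Series springs: 1/k_eq = 1/653000 + 1/386000 + 1/567000 = 5.886×10^-6, so k_eq = 169900 N/m.
ω_n = √(k_eq/m) = √(169900/116) = √1465 = 38.27 rad/s.
f_n = ω_n/(2π) = 38.27/6.283 = 6.091 Hz.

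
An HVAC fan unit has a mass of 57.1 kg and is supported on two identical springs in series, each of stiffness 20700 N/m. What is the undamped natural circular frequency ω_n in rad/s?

Series springs: 1/k_eq = 2/20700, so k_eq = 20700/2 = 10350 N/m.
ω_n = √(k_eq/m) = √(10350/57.1) = √181.3 = 13.46 rad/s.

13.5 rad/s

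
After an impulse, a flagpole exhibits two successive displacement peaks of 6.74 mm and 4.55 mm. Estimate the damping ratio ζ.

Logarithmic decrement δ = (1/n)·ln(x₀/x_n) = (1/1)·ln(6.74/4.55) = (1/1)·ln(1.481) = 0.3929.
ζ = δ/√(4π² + δ²) = 0.3929/√(39.48 + 0.154) = 0.3929/6.295 = 0.06242.

0.0624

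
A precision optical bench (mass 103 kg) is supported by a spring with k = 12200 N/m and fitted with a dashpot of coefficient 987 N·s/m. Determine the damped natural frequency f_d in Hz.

1.56 Hz

ω_n = √(k/m) = √(12200/103) = 10.88 rad/s.
Critical damping c_c = 2√(k·m) = 2√(12200 × 103) = 2242 N·s/m, so ζ = c/c_c = 987/2242 = 0.4402.
ω_d = ω_n√(1 − ζ²) = 10.88 × √(1 − 0.194) = 9.772 rad/s.
f_d = ω_d/(2π) = 1.555 Hz.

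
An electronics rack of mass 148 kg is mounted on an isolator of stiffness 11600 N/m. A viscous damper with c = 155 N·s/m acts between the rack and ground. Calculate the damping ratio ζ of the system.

ω_n = √(k/m) = √(11600/148) = 8.853 rad/s.
Critical damping c_c = 2√(k·m) = 2√(11600 × 148) = 2621 N·s/m, so ζ = c/c_c = 155/2621 = 0.05915.

0.0591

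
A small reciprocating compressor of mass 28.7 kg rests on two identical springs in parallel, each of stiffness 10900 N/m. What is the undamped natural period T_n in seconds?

Parallel springs add: k_eq = 2 × 10900 = 21800 N/m.
ω_n = √(k_eq/m) = √(21800/28.7) = √759.6 = 27.56 rad/s.
T_n = 2π/ω_n = 6.283/27.56 = 0.2280 s.

0.228 s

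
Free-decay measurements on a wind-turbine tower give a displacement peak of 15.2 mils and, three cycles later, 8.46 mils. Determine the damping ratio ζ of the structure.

Logarithmic decrement δ = (1/n)·ln(x₀/x_n) = (1/3)·ln(15.2/8.46) = (1/3)·ln(1.797) = 0.1953.
ζ = δ/√(4π² + δ²) = 0.1953/√(39.48 + 0.0381) = 0.1953/6.286 = 0.03107.

0.0311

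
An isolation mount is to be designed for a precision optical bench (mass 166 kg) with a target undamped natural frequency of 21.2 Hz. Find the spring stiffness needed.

2950000 N/m

ω_n = 2πf_n = 2π × 21.2 = 133.2 rad/s.
k = m·ω_n² = 166 × 133.2² = 166 × 17740 = 2945000 N/m.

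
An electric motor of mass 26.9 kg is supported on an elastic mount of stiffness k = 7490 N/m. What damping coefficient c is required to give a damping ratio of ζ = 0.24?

c_c = 2√(k·m) = 2√(7490 × 26.9) = 897.7 N·s/m.
c = ζ·c_c = 0.24 × 897.7 = 215.5 N·s/m.

215 N·s/m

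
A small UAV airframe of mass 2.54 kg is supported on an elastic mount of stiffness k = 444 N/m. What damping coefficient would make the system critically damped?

67.2 N·s/m

c_c = 2√(k·m) = 2√(444.0 × 2.54) = 2 × 33.58 = 67.16 N·s/m.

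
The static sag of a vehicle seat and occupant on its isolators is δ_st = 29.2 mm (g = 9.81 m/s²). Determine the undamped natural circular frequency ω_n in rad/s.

ω_n = √(g/δ_st) = √(9.81/0.0292) = √336.0 = 18.33 rad/s.

18.3 rad/s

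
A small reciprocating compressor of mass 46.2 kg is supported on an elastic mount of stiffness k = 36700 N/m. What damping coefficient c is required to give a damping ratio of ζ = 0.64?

1670 N·s/m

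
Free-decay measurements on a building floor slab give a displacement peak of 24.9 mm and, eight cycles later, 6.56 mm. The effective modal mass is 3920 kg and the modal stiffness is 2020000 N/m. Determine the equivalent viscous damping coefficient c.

4720 N·s/m

Logarithmic decrement δ = (1/n)·ln(x₀/x_n) = (1/8)·ln(24.9/6.56) = (1/8)·ln(3.796) = 0.1667.
ζ = δ/√(4π² + δ²) = 0.1667/√(39.48 + 0.0278) = 0.1667/6.285 = 0.02653.
c = ζ · 2√(km) = 0.02653 × 2√(2020000 × 3920) = 0.02653 × 178000 = 4721 N·s/m.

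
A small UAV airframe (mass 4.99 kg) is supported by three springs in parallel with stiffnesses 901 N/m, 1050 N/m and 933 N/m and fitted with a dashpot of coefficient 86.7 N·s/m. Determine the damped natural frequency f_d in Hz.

3.57 Hz

Parallel springs add: k_eq = 901 + 1050 + 933 = 2884 N/m.
ω_n = √(k_eq/m) = √(2884/4.99) = 24.04 rad/s.
Critical damping c_c = 2√(k_eq·m) = 2√(2884 × 4.99) = 239.9 N·s/m, so ζ = c/c_c = 86.7/239.9 = 0.3614.
ω_d = ω_n√(1 − ζ²) = 24.04 × √(1 − 0.131) = 22.42 rad/s.
f_d = ω_d/(2π) = 3.568 Hz.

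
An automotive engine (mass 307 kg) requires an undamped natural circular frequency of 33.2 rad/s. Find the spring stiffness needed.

k = m·ω_n² = 307 × 33.20² = 307 × 1102 = 338400 N/m.

338000 N/m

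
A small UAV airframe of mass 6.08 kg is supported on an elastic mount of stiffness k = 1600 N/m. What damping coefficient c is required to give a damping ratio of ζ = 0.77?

152 N·s/m

c_c = 2√(k·m) = 2√(1600 × 6.08) = 197.3 N·s/m.
c = ζ·c_c = 0.77 × 197.3 = 151.9 N·s/m.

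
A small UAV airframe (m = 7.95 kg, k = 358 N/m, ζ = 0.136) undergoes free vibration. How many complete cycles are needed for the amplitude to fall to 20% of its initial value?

2 cycles

Logarithmic decrement δ = 2πζ/√(1 − ζ²) = 2π × 0.1360/√(1 − 0.0185) = 0.8625.
x_n/x₀ = e^(−nδ) ≤ 0.2; take ln: n ≥ ln(1/0.2)/δ = 1.609/0.8625 = 1.866.
So 2 complete cycles are required.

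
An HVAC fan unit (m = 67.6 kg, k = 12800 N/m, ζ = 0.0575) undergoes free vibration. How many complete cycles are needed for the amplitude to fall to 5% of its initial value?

9 cycles

Logarithmic decrement δ = 2πζ/√(1 − ζ²) = 2π × 0.05750/√(1 − 0.00331) = 0.3619.
x_n/x₀ = e^(−nδ) ≤ 0.05; take ln: n ≥ ln(1/0.05)/δ = 2.996/0.3619 = 8.278.
So 9 complete cycles are required.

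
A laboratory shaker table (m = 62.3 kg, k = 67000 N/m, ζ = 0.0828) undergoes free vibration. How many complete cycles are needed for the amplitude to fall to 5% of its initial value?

6 cycles

Logarithmic decrement δ = 2πζ/√(1 − ζ²) = 2π × 0.08280/√(1 − 0.00686) = 0.5220.
x_n/x₀ = e^(−nδ) ≤ 0.05; take ln: n ≥ ln(1/0.05)/δ = 2.996/0.5220 = 5.739.
So 6 complete cycles are required.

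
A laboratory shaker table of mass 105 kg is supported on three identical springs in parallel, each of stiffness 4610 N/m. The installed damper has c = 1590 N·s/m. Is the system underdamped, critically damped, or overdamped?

underdamped

Parallel springs add: k_eq = 3 × 4610 = 13830 N/m.
c_c = 2√(k_eq·m) = 2410 N·s/m; ζ = c/c_c = 1590/2410 = 0.660.
Since ζ < 1 the system is underdamped.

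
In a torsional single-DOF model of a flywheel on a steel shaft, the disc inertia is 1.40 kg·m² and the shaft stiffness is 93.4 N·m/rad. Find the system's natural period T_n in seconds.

0.769 s

ω_n = √(k_t/J) = √(93.4/1.40) = √66.71 = 8.168 rad/s.
T_n = 2π/ω_n = 6.283/8.168 = 0.7693 s.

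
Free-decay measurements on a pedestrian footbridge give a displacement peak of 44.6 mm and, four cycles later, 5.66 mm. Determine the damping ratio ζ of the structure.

Logarithmic decrement δ = (1/n)·ln(x₀/x_n) = (1/4)·ln(44.6/5.66) = (1/4)·ln(7.880) = 0.5161.
ζ = δ/√(4π² + δ²) = 0.5161/√(39.48 + 0.266) = 0.5161/6.304 = 0.08186.

0.0819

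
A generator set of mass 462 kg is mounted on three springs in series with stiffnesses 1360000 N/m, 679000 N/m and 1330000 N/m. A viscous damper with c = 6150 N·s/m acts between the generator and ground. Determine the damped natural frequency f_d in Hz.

4.17 Hz

Series springs: 1/k_eq = 1/1360000 + 1/679000 + 1/1330000 = 2.960×10^-6, so k_eq = 337800 N/m.
ω_n = √(k_eq/m) = √(337800/462) = 27.04 rad/s.
Critical damping c_c = 2√(k_eq·m) = 2√(337800 × 462) = 24990 N·s/m, so ζ = c/c_c = 6150/24990 = 0.2461.
ω_d = ω_n√(1 − ζ²) = 27.04 × √(1 − 0.0606) = 26.21 rad/s.
f_d = ω_d/(2π) = 4.171 Hz.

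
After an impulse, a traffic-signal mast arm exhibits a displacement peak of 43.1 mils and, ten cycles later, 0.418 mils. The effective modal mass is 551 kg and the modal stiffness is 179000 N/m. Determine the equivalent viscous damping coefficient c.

Logarithmic decrement δ = (1/n)·ln(x₀/x_n) = (1/10)·ln(43.1/0.418) = (1/10)·ln(103.1) = 0.4636.
ζ = δ/√(4π² + δ²) = 0.4636/√(39.48 + 0.215) = 0.4636/6.300 = 0.07358.
c = ζ · 2√(km) = 0.07358 × 2√(179000 × 551) = 0.07358 × 19860 = 1461 N·s/m.

1460 N·s/m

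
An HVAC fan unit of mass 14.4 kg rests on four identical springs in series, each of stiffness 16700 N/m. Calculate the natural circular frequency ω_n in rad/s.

17.0 rad/s

Series springs: 1/k_eq = 4/16700, so k_eq = 16700/4 = 4175 N/m.
ω_n = √(k_eq/m) = √(4175/14.4) = √289.9 = 17.03 rad/s.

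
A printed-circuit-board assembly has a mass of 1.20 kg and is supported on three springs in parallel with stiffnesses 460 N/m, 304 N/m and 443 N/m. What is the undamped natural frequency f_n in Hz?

5.05 Hz

Parallel springs add: k_eq = 460 + 304 + 443 = 1207 N/m.
ω_n = √(k_eq/m) = √(1207/1.20) = √1006 = 31.71 rad/s.
f_n = ω_n/(2π) = 31.71/6.283 = 5.048 Hz.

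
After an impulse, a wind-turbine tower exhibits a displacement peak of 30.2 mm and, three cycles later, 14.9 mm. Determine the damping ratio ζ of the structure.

Logarithmic decrement δ = (1/n)·ln(x₀/x_n) = (1/3)·ln(30.2/14.9) = (1/3)·ln(2.027) = 0.2355.
ζ = δ/√(4π² + δ²) = 0.2355/√(39.48 + 0.0555) = 0.2355/6.288 = 0.03745.

0.0375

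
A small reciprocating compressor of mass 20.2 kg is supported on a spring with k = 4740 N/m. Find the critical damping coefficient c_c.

c_c = 2√(k·m) = 2√(4740 × 20.2) = 2 × 309.4 = 618.9 N·s/m.

619 N·s/m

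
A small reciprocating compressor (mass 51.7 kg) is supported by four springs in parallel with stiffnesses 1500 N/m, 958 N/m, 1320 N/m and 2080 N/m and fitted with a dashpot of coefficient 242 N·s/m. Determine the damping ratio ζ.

0.220

Parallel springs add: k_eq = 1500 + 958 + 1320 + 2080 = 5858 N/m.
ω_n = √(k_eq/m) = √(5858/51.7) = 10.64 rad/s.
Critical damping c_c = 2√(k_eq·m) = 2√(5858 × 51.7) = 1101 N·s/m, so ζ = c/c_c = 242/1101 = 0.2199.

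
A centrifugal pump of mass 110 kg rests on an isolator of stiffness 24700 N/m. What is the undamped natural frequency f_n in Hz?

ω_n = √(k/m) = √(24700/110) = √224.5 = 14.98 rad/s.
f_n = ω_n/(2π) = 14.98/6.283 = 2.385 Hz.

2.38 Hz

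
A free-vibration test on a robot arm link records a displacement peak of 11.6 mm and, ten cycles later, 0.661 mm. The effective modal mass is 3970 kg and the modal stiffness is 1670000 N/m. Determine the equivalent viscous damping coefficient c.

Logarithmic decrement δ = (1/n)·ln(x₀/x_n) = (1/10)·ln(11.6/0.661) = (1/10)·ln(17.55) = 0.2865.
ζ = δ/√(4π² + δ²) = 0.2865/√(39.48 + 0.0821) = 0.2865/6.290 = 0.04555.
c = ζ · 2√(km) = 0.04555 × 2√(1670000 × 3970) = 0.04555 × 162800 = 7418 N·s/m.

7420 N·s/m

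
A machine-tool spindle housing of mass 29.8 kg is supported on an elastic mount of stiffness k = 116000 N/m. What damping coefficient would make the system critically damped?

3720 N·s/m

c_c = 2√(k·m) = 2√(116000 × 29.8) = 2 × 1859 = 3718 N·s/m.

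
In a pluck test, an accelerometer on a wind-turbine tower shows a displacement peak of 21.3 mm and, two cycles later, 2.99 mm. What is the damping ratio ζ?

Logarithmic decrement δ = (1/n)·ln(x₀/x_n) = (1/2)·ln(21.3/2.99) = (1/2)·ln(7.124) = 0.9817.
ζ = δ/√(4π² + δ²) = 0.9817/√(39.48 + 0.964) = 0.9817/6.359 = 0.1544.

0.154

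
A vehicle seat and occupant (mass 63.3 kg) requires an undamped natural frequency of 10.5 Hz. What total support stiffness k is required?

ω_n = 2πf_n = 2π × 10.5 = 65.97 rad/s.
k = m·ω_n² = 63.3 × 65.97² = 63.3 × 4352 = 275500 N/m.

276000 N/m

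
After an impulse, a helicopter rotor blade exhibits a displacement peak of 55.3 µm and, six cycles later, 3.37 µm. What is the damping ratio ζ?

0.0740

Logarithmic decrement δ = (1/n)·ln(x₀/x_n) = (1/6)·ln(55.3/3.37) = (1/6)·ln(16.41) = 0.4663.
ζ = δ/√(4π² + δ²) = 0.4663/√(39.48 + 0.217) = 0.4663/6.300 = 0.07401.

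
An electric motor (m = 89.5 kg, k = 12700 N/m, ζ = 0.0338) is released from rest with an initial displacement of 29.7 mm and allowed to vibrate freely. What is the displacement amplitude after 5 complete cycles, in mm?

10.3 mm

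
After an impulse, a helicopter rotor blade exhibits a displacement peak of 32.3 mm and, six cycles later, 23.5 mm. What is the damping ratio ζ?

0.00844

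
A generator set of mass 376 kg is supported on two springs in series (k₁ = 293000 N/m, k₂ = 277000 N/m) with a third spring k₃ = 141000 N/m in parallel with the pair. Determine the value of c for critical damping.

20600 N·s/m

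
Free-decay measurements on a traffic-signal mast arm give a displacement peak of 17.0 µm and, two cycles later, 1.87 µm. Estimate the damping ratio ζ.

Logarithmic decrement δ = (1/n)·ln(x₀/x_n) = (1/2)·ln(17.0/1.87) = (1/2)·ln(9.091) = 1.104.
ζ = δ/√(4π² + δ²) = 1.104/√(39.48 + 1.22) = 1.104/6.379 = 0.1730.

0.173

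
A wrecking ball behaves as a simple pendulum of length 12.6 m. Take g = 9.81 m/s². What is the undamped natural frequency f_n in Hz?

For a simple pendulum ω_n = √(g/L) = √(9.81/12.6) = √0.7786 = 0.8824 rad/s.
f_n = ω_n/(2π) = 0.8824/6.283 = 0.1404 Hz.

0.140 Hz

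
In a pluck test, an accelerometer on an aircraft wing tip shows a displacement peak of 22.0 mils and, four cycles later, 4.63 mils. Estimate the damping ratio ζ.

0.0619

Logarithmic decrement δ = (1/n)·ln(x₀/x_n) = (1/4)·ln(22.0/4.63) = (1/4)·ln(4.752) = 0.3896.
ζ = δ/√(4π² + δ²) = 0.3896/√(39.48 + 0.152) = 0.3896/6.295 = 0.06189.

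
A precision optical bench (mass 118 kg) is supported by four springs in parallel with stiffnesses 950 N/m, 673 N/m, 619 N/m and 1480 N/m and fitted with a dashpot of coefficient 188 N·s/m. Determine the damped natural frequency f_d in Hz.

Parallel springs add: k_eq = 950 + 673 + 619 + 1480 = 3722 N/m.
ω_n = √(k_eq/m) = √(3722/118) = 5.616 rad/s.
Critical damping c_c = 2√(k_eq·m) = 2√(3722 × 118) = 1325 N·s/m, so ζ = c/c_c = 188/1325 = 0.1418.
ω_d = ω_n√(1 − ζ²) = 5.616 × √(1 − 0.0201) = 5.559 rad/s.
f_d = ω_d/(2π) = 0.8848 Hz.

0.885 Hz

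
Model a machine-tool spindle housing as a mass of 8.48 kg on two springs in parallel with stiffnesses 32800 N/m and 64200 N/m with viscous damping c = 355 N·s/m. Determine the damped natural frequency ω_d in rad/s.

105 rad/s

Parallel springs add: k_eq = 32800 + 64200 = 97000 N/m.
ω_n = √(k_eq/m) = √(97000/8.48) = 107.0 rad/s.
Critical damping c_c = 2√(k_eq·m) = 2√(97000 × 8.48) = 1814 N·s/m, so ζ = c/c_c = 355/1814 = 0.1957.
ω_d = ω_n√(1 − ζ²) = 107.0 × √(1 − 0.0383) = 104.9 rad/s.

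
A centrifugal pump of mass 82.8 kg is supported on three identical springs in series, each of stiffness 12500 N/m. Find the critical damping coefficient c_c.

Series springs: 1/k_eq = 3/12500, so k_eq = 12500/3 = 4167 N/m.
c_c = 2√(k_eq·m) = 2√(4167 × 82.8) = 2 × 587.4 = 1175 N·s/m.

1170 N·s/m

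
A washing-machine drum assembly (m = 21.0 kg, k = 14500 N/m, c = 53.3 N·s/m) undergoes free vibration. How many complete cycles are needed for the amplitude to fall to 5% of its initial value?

ζ = c/(2√(km)) = 53.3/(2√(14500 × 21.0)) = 53.3/1104 = 0.04830.
Logarithmic decrement δ = 2πζ/√(1 − ζ²) = 2π × 0.04830/√(1 − 0.00233) = 0.3038.
x_n/x₀ = e^(−nδ) ≤ 0.05; take ln: n ≥ ln(1/0.05)/δ = 2.996/0.3038 = 9.861.
So 10 complete cycles are required.

10 cycles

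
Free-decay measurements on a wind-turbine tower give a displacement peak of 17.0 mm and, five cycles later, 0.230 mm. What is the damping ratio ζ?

0.136

Logarithmic decrement δ = (1/n)·ln(x₀/x_n) = (1/5)·ln(17.0/0.230) = (1/5)·ln(73.91) = 0.8606.
ζ = δ/√(4π² + δ²) = 0.8606/√(39.48 + 0.741) = 0.8606/6.342 = 0.1357.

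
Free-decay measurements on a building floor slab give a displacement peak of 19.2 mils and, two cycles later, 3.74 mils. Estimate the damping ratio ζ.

0.129

Logarithmic decrement δ = (1/n)·ln(x₀/x_n) = (1/2)·ln(19.2/3.74) = (1/2)·ln(5.134) = 0.8179.
ζ = δ/√(4π² + δ²) = 0.8179/√(39.48 + 0.669) = 0.8179/6.336 = 0.1291.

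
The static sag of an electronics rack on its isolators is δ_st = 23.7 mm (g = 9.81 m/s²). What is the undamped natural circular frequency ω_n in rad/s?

ω_n = √(g/δ_st) = √(9.81/0.0237) = √413.9 = 20.35 rad/s.

20.3 rad/s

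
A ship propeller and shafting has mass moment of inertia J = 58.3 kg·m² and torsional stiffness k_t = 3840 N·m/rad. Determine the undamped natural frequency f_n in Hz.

1.29 Hz

ω_n = √(k_t/J) = √(3840/58.3) = √65.87 = 8.116 rad/s.
f_n = ω_n/(2π) = 8.116/6.283 = 1.292 Hz.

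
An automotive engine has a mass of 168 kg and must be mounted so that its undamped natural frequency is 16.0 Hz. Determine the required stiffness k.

1700000 N/m

ω_n = 2πf_n = 2π × 16.0 = 100.5 rad/s.
k = m·ω_n² = 168 × 100.5² = 168 × 10110 = 1698000 N/m.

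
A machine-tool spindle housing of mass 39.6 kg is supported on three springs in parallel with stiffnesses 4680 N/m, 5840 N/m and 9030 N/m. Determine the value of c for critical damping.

Parallel springs add: k_eq = 4680 + 5840 + 9030 = 19550 N/m.
c_c = 2√(k_eq·m) = 2√(19550 × 39.6) = 2 × 879.9 = 1760 N·s/m.

1760 N·s/m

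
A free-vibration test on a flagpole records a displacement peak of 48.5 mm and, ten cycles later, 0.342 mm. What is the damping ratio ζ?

Logarithmic decrement δ = (1/n)·ln(x₀/x_n) = (1/10)·ln(48.5/0.342) = (1/10)·ln(141.8) = 0.4955.
ζ = δ/√(4π² + δ²) = 0.4955/√(39.48 + 0.245) = 0.4955/6.303 = 0.07861.

0.0786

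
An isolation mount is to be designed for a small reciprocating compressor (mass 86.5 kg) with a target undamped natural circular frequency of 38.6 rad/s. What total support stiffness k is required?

129000 N/m

k = m·ω_n² = 86.5 × 38.60² = 86.5 × 1490 = 128900 N/m.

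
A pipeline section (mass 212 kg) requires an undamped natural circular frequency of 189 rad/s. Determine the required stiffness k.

7570000 N/m

k = m·ω_n² = 212 × 189.0² = 212 × 35720 = 7573000 N/m.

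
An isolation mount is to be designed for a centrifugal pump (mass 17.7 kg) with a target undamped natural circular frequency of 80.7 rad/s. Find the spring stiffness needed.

115000 N/m

k = m·ω_n² = 17.7 × 80.70² = 17.7 × 6512 = 115300 N/m.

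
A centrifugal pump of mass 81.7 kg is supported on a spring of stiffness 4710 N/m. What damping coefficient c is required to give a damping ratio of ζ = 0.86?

1070 N·s/m

c_c = 2√(k·m) = 2√(4710 × 81.7) = 1241 N·s/m.
c = ζ·c_c = 0.86 × 1241 = 1067 N·s/m.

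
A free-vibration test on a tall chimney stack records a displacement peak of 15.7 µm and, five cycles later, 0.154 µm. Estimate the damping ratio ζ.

0.146

Logarithmic decrement δ = (1/n)·ln(x₀/x_n) = (1/5)·ln(15.7/0.154) = (1/5)·ln(101.9) = 0.9249.
ζ = δ/√(4π² + δ²) = 0.9249/√(39.48 + 0.855) = 0.9249/6.351 = 0.1456.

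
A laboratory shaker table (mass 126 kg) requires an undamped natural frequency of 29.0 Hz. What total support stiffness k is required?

ω_n = 2πf_n = 2π × 29.0 = 182.2 rad/s.
k = m·ω_n² = 126 × 182.2² = 126 × 33200 = 4183000 N/m.

4180000 N/m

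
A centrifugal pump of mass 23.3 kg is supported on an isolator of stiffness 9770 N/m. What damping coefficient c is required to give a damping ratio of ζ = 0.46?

439 N·s/m

c_c = 2√(k·m) = 2√(9770 × 23.3) = 954.2 N·s/m.
c = ζ·c_c = 0.46 × 954.2 = 438.9 N·s/m.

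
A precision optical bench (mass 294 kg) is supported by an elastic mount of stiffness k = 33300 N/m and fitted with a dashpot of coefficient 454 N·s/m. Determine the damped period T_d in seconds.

ω_n = √(k/m) = √(33300/294) = 10.64 rad/s.
Critical damping c_c = 2√(k·m) = 2√(33300 × 294) = 6258 N·s/m, so ζ = c/c_c = 454/6258 = 0.07255.
ω_d = ω_n√(1 − ζ²) = 10.64 × √(1 − 0.00526) = 10.61 rad/s.
T_d = 2π/ω_d = 0.5919 s.

0.592 s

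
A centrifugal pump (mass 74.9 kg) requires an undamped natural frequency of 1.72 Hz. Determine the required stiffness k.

ω_n = 2πf_n = 2π × 1.72 = 10.81 rad/s.
k = m·ω_n² = 74.9 × 10.81² = 74.9 × 116.8 = 8748 N/m.

8750 N/m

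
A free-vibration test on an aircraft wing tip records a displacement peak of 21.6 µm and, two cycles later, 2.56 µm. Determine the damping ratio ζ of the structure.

Logarithmic decrement δ = (1/n)·ln(x₀/x_n) = (1/2)·ln(21.6/2.56) = (1/2)·ln(8.438) = 1.066.
ζ = δ/√(4π² + δ²) = 1.066/√(39.48 + 1.14) = 1.066/6.373 = 0.1673.

0.167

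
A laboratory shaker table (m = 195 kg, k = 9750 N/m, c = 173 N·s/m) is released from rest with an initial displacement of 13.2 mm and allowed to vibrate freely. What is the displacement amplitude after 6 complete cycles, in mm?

ζ = c/(2√(km)) = 173/(2√(9750 × 195)) = 173/2758 = 0.06273.
Logarithmic decrement δ = 2πζ/√(1 − ζ²) = 2π × 0.06273/√(1 − 0.00394) = 0.3949.
After n cycles, x_n/x₀ = e^(−nδ), so x_6 = 13.2 × e^(−6 × 0.3949) = 13.2 × 0.09351 = 1.234 mm.

1.23 mm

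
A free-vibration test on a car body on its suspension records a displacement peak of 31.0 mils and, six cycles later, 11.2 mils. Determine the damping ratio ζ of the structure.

Logarithmic decrement δ = (1/n)·ln(x₀/x_n) = (1/6)·ln(31.0/11.2) = (1/6)·ln(2.768) = 0.1697.
ζ = δ/√(4π² + δ²) = 0.1697/√(39.48 + 0.0288) = 0.1697/6.285 = 0.02700.

0.0270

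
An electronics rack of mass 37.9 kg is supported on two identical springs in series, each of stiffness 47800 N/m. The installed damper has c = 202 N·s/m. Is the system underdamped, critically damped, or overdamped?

Series springs: 1/k_eq = 2/47800, so k_eq = 47800/2 = 23900 N/m.
c_c = 2√(k_eq·m) = 1903 N·s/m; ζ = c/c_c = 202/1903 = 0.106.
Since ζ < 1 the system is underdamped.

underdamped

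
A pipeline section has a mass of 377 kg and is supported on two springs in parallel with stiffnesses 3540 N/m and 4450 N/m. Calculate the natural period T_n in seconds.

1.36 s

Parallel springs add: k_eq = 3540 + 4450 = 7990 N/m.
ω_n = √(k_eq/m) = √(7990/377) = √21.19 = 4.604 rad/s.
T_n = 2π/ω_n = 6.283/4.604 = 1.365 s.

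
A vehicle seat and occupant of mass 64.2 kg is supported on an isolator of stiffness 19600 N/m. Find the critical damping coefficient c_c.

c_c = 2√(k·m) = 2√(19600 × 64.2) = 2 × 1122 = 2243 N·s/m.

2240 N·s/m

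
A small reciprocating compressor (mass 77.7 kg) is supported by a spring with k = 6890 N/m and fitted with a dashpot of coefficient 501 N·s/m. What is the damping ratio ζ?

ω_n = √(k/m) = √(6890/77.7) = 9.417 rad/s.
Critical damping c_c = 2√(k·m) = 2√(6890 × 77.7) = 1463 N·s/m, so ζ = c/c_c = 501/1463 = 0.3424.

0.342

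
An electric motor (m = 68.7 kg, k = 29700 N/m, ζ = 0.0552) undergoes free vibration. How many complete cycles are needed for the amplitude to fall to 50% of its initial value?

2 cycles

Logarithmic decrement δ = 2πζ/√(1 − ζ²) = 2π × 0.05520/√(1 − 0.00305) = 0.3474.
x_n/x₀ = e^(−nδ) ≤ 0.5; take ln: n ≥ ln(1/0.5)/δ = 0.6931/0.3474 = 1.995.
So 2 complete cycles are required.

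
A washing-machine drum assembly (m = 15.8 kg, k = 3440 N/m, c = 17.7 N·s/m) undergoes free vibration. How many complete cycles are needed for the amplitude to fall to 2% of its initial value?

ζ = c/(2√(km)) = 17.7/(2√(3440 × 15.8)) = 17.7/466.3 = 0.03796.
Logarithmic decrement δ = 2πζ/√(1 − ζ²) = 2π × 0.03796/√(1 − 0.00144) = 0.2387.
x_n/x₀ = e^(−nδ) ≤ 0.02; take ln: n ≥ ln(1/0.02)/δ = 3.912/0.2387 = 16.39.
So 17 complete cycles are required.

17 cycles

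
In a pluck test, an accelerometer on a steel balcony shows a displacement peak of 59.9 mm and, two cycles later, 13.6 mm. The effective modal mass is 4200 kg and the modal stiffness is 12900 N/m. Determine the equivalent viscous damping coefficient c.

Logarithmic decrement δ = (1/n)·ln(x₀/x_n) = (1/2)·ln(59.9/13.6) = (1/2)·ln(4.404) = 0.7413.
ζ = δ/√(4π² + δ²) = 0.7413/√(39.48 + 0.550) = 0.7413/6.327 = 0.1172.
c = ζ · 2√(km) = 0.1172 × 2√(12900 × 4200) = 0.1172 × 14720 = 1725 N·s/m.

1720 N·s/m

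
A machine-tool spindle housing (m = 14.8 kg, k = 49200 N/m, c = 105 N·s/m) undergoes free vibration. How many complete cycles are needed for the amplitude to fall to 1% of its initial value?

ζ = c/(2√(km)) = 105/(2√(49200 × 14.8)) = 105/1707 = 0.06152.
Logarithmic decrement δ = 2πζ/√(1 − ζ²) = 2π × 0.06152/√(1 − 0.00379) = 0.3873.
x_n/x₀ = e^(−nδ) ≤ 0.01; take ln: n ≥ ln(1/0.01)/δ = 4.605/0.3873 = 11.89.
So 12 complete cycles are required.

12 cycles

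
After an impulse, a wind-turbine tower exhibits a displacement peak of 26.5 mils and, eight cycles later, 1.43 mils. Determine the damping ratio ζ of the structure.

Logarithmic decrement δ = (1/n)·ln(x₀/x_n) = (1/8)·ln(26.5/1.43) = (1/8)·ln(18.53) = 0.3649.
ζ = δ/√(4π² + δ²) = 0.3649/√(39.48 + 0.133) = 0.3649/6.294 = 0.05798.

0.0580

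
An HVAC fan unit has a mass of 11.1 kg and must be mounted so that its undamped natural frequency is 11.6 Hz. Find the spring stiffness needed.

ω_n = 2πf_n = 2π × 11.6 = 72.88 rad/s.
k = m·ω_n² = 11.1 × 72.88² = 11.1 × 5312 = 58970 N/m.

59000 N/m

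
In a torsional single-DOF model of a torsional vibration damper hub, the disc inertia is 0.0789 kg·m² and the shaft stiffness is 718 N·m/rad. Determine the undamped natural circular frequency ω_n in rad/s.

95.4 rad/s

ω_n = √(k_t/J) = √(718/0.0789) = √9100 = 95.39 rad/s.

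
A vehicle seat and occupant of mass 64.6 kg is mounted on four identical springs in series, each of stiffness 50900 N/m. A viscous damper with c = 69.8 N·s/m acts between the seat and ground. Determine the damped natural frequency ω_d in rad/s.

14.0 rad/s

Series springs: 1/k_eq = 4/50900, so k_eq = 50900/4 = 12730 N/m.
ω_n = √(k_eq/m) = √(12730/64.6) = 14.04 rad/s.
Critical damping c_c = 2√(k_eq·m) = 2√(12730 × 64.6) = 1813 N·s/m, so ζ = c/c_c = 69.8/1813 = 0.03849.
ω_d = ω_n√(1 − ζ²) = 14.04 × √(1 − 0.00148) = 14.02 rad/s.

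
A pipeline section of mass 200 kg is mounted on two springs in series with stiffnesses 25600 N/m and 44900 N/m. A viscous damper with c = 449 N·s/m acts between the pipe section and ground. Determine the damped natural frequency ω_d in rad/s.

Series springs: 1/k_eq = 1/25600 + 1/44900 = 6.133×10^-5, so k_eq = 16300 N/m.
ω_n = √(k_eq/m) = √(16300/200) = 9.029 rad/s.
Critical damping c_c = 2√(k_eq·m) = 2√(16300 × 200) = 3612 N·s/m, so ζ = c/c_c = 449/3612 = 0.1243.
ω_d = ω_n√(1 − ζ²) = 9.029 × √(1 − 0.0155) = 8.959 rad/s.

8.96 rad/s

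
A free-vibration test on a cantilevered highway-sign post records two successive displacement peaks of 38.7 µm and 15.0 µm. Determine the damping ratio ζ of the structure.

0.149

Logarithmic decrement δ = (1/n)·ln(x₀/x_n) = (1/1)·ln(38.7/15.0) = (1/1)·ln(2.580) = 0.9478.
ζ = δ/√(4π² + δ²) = 0.9478/√(39.48 + 0.898) = 0.9478/6.354 = 0.1492.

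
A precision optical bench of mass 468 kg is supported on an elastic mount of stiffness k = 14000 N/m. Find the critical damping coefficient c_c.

5120 N·s/m

c_c = 2√(k·m) = 2√(14000 × 468) = 2 × 2560 = 5119 N·s/m.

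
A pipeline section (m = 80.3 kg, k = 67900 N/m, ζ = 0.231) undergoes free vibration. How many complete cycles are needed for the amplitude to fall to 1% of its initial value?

Logarithmic decrement δ = 2πζ/√(1 − ζ²) = 2π × 0.2310/√(1 − 0.0534) = 1.492.
x_n/x₀ = e^(−nδ) ≤ 0.01; take ln: n ≥ ln(1/0.01)/δ = 4.605/1.492 = 3.087.
So 4 complete cycles are required.

4 cycles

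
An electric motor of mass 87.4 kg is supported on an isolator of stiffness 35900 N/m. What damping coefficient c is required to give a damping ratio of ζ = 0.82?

2910 N·s/m

c_c = 2√(k·m) = 2√(35900 × 87.4) = 3543 N·s/m.
c = ζ·c_c = 0.82 × 3543 = 2905 N·s/m.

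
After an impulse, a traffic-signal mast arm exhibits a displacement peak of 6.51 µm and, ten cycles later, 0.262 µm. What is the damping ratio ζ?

Logarithmic decrement δ = (1/n)·ln(x₀/x_n) = (1/10)·ln(6.51/0.262) = (1/10)·ln(24.85) = 0.3213.
ζ = δ/√(4π² + δ²) = 0.3213/√(39.48 + 0.103) = 0.3213/6.291 = 0.05107.

0.0511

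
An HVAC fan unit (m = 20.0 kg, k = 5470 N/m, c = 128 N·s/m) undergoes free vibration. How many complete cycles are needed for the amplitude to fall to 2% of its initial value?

ζ = c/(2√(km)) = 128/(2√(5470 × 20.0)) = 128/661.5 = 0.1935.
Logarithmic decrement δ = 2πζ/√(1 − ζ²) = 2π × 0.1935/√(1 − 0.0374) = 1.239.
x_n/x₀ = e^(−nδ) ≤ 0.02; take ln: n ≥ ln(1/0.02)/δ = 3.912/1.239 = 3.157.
So 4 complete cycles are required.

4 cycles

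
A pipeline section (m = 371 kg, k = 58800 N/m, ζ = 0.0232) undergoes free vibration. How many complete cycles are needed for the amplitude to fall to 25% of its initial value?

Logarithmic decrement δ = 2πζ/√(1 − ζ²) = 2π × 0.02320/√(1 − 0.000538) = 0.1458.
x_n/x₀ = e^(−nδ) ≤ 0.25; take ln: n ≥ ln(1/0.25)/δ = 1.386/0.1458 = 9.508.
So 10 complete cycles are required.

10 cycles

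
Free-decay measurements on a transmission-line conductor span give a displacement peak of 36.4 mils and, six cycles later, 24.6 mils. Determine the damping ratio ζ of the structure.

0.0104

Logarithmic decrement δ = (1/n)·ln(x₀/x_n) = (1/6)·ln(36.4/24.6) = (1/6)·ln(1.480) = 0.06530.
ζ = δ/√(4π² + δ²) = 0.06530/√(39.48 + 0.00426) = 0.06530/6.284 = 0.01039.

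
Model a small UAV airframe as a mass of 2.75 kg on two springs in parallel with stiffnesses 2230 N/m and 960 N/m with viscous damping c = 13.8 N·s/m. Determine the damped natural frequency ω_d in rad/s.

Parallel springs add: k_eq = 2230 + 960 = 3190 N/m.
ω_n = √(k_eq/m) = √(3190/2.75) = 34.06 rad/s.
Critical damping c_c = 2√(k_eq·m) = 2√(3190 × 2.75) = 187.3 N·s/m, so ζ = c/c_c = 13.8/187.3 = 0.07367.
ω_d = ω_n√(1 − ζ²) = 34.06 × √(1 − 0.00543) = 33.97 rad/s.

34.0 rad/s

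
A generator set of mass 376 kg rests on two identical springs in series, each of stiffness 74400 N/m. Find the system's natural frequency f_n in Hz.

Series springs: 1/k_eq = 2/74400, so k_eq = 74400/2 = 37200 N/m.
ω_n = √(k_eq/m) = √(37200/376) = √98.94 = 9.947 rad/s.
f_n = ω_n/(2π) = 9.947/6.283 = 1.583 Hz.

1.58 Hz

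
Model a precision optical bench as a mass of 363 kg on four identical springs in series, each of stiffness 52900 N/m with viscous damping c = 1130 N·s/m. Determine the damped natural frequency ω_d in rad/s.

5.83 rad/s

Series springs: 1/k_eq = 4/52900, so k_eq = 52900/4 = 13230 N/m.
ω_n = √(k_eq/m) = √(13230/363) = 6.036 rad/s.
Critical damping c_c = 2√(k_eq·m) = 2√(13230 × 363) = 4382 N·s/m, so ζ = c/c_c = 1130/4382 = 0.2579.
ω_d = ω_n√(1 − ζ²) = 6.036 × √(1 − 0.0665) = 5.832 rad/s.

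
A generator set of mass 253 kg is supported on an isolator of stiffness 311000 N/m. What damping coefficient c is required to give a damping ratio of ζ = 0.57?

c_c = 2√(k·m) = 2√(311000 × 253) = 17740 N·s/m.
c = ζ·c_c = 0.57 × 17740 = 10110 N·s/m.

10100 N·s/m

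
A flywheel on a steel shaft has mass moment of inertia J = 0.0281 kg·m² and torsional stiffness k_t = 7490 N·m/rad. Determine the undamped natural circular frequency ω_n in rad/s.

516 rad/s

ω_n = √(k_t/J) = √(7490/0.0281) = √266500 = 516.3 rad/s.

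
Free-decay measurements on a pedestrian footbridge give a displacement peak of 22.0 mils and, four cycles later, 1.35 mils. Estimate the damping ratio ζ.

Logarithmic decrement δ = (1/n)·ln(x₀/x_n) = (1/4)·ln(22.0/1.35) = (1/4)·ln(16.30) = 0.6977.
ζ = δ/√(4π² + δ²) = 0.6977/√(39.48 + 0.487) = 0.6977/6.322 = 0.1104.

0.110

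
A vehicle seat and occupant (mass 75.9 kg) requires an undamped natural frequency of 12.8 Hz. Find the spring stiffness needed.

491000 N/m

ω_n = 2πf_n = 2π × 12.8 = 80.42 rad/s.
k = m·ω_n² = 75.9 × 80.42² = 75.9 × 6468 = 490900 N/m.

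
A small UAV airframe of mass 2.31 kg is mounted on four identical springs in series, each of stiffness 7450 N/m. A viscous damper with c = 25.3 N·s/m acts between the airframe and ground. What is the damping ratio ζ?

Series springs: 1/k_eq = 4/7450, so k_eq = 7450/4 = 1863 N/m.
ω_n = √(k_eq/m) = √(1863/2.31) = 28.40 rad/s.
Critical damping c_c = 2√(k_eq·m) = 2√(1863 × 2.31) = 131.2 N·s/m, so ζ = c/c_c = 25.3/131.2 = 0.1929.

0.193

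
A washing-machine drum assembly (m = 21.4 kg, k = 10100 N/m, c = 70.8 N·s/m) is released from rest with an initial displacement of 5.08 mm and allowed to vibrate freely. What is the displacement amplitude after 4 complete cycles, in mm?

ζ = c/(2√(km)) = 70.8/(2√(10100 × 21.4)) = 70.8/929.8 = 0.07614.
Logarithmic decrement δ = 2πζ/√(1 − ζ²) = 2π × 0.07614/√(1 − 0.00580) = 0.4798.
After n cycles, x_n/x₀ = e^(−nδ), so x_4 = 5.08 × e^(−4 × 0.4798) = 5.08 × 0.1467 = 0.7453 mm.

0.745 mm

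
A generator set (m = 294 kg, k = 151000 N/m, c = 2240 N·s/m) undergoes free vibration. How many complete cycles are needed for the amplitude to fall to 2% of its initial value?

ζ = c/(2√(km)) = 2240/(2√(151000 × 294)) = 2240/13330 = 0.1681.
Logarithmic decrement δ = 2πζ/√(1 − ζ²) = 2π × 0.1681/√(1 − 0.0283) = 1.071.
x_n/x₀ = e^(−nδ) ≤ 0.02; take ln: n ≥ ln(1/0.02)/δ = 3.912/1.071 = 3.651.
So 4 complete cycles are required.

4 cycles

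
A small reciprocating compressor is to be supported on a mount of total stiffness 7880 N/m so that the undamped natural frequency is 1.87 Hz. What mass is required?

57.1 kg

ω_n = 2πf_n = 2π × 1.87 = 11.75 rad/s.
m = k/ω_n² = 7880/11.75² = 7880/138.1 = 57.08 kg.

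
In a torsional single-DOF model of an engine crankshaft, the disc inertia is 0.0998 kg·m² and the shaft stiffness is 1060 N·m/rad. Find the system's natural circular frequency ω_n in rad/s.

103 rad/s

ω_n = √(k_t/J) = √(1060/0.0998) = √10620 = 103.1 rad/s.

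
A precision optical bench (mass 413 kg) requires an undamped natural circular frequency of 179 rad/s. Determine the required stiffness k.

k = m·ω_n² = 413 × 179.0² = 413 × 32040 = 13230000 N/m.

13200000 N/m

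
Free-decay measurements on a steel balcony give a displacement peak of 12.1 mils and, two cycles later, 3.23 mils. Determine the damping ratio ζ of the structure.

0.105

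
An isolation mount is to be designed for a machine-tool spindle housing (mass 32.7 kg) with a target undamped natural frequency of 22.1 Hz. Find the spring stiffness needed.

631000 N/m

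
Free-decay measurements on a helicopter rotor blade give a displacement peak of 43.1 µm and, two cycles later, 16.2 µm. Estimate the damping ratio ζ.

Logarithmic decrement δ = (1/n)·ln(x₀/x_n) = (1/2)·ln(43.1/16.2) = (1/2)·ln(2.660) = 0.4893.
ζ = δ/√(4π² + δ²) = 0.4893/√(39.48 + 0.239) = 0.4893/6.302 = 0.07763.

0.0776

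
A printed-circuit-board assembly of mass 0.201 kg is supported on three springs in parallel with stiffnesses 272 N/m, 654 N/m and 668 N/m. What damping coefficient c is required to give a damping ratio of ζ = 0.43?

15.4 N·s/m

Parallel springs add: k_eq = 272 + 654 + 668 = 1594 N/m.
c_c = 2√(k_eq·m) = 2√(1594 × 0.201) = 35.80 N·s/m.
c = ζ·c_c = 0.43 × 35.80 = 15.39 N·s/m.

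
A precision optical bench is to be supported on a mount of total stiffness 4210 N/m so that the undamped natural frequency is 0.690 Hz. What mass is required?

ω_n = 2πf_n = 2π × 0.690 = 4.335 rad/s.
m = k/ω_n² = 4210/4.335² = 4210/18.80 = 224.0 kg.

224 kg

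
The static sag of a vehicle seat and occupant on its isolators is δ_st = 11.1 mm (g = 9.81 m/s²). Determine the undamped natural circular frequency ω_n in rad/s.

ω_n = √(g/δ_st) = √(9.81/0.0111) = √883.8 = 29.73 rad/s.

29.7 rad/s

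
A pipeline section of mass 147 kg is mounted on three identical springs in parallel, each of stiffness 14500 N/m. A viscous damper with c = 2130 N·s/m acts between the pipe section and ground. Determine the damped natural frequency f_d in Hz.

2.48 Hz

Parallel springs add: k_eq = 3 × 14500 = 43500 N/m.
ω_n = √(k_eq/m) = √(43500/147) = 17.20 rad/s.
Critical damping c_c = 2√(k_eq·m) = 2√(43500 × 147) = 5057 N·s/m, so ζ = c/c_c = 2130/5057 = 0.4212.
ω_d = ω_n√(1 − ζ²) = 17.20 × √(1 − 0.177) = 15.60 rad/s.
f_d = ω_d/(2π) = 2.483 Hz.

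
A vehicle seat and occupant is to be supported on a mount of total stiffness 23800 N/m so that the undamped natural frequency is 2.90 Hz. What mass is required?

71.7 kg

ω_n = 2πf_n = 2π × 2.90 = 18.22 rad/s.
m = k/ω_n² = 23800/18.22² = 23800/332.0 = 71.68 kg.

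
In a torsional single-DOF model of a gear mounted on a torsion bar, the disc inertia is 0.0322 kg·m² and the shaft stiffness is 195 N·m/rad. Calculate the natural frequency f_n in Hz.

ω_n = √(k_t/J) = √(195/0.0322) = √6056 = 77.82 rad/s.
f_n = ω_n/(2π) = 77.82/6.283 = 12.39 Hz.

12.4 Hz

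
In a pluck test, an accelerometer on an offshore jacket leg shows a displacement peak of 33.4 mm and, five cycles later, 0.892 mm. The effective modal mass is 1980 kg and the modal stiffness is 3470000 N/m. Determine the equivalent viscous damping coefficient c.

Logarithmic decrement δ = (1/n)·ln(x₀/x_n) = (1/5)·ln(33.4/0.892) = (1/5)·ln(37.44) = 0.7246.
ζ = δ/√(4π² + δ²) = 0.7246/√(39.48 + 0.525) = 0.7246/6.325 = 0.1146.
c = ζ · 2√(km) = 0.1146 × 2√(3470000 × 1980) = 0.1146 × 165800 = 18990 N·s/m.

19000 N·s/m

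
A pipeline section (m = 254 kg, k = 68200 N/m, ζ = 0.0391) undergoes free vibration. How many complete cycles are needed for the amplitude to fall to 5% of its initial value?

Logarithmic decrement δ = 2πζ/√(1 − ζ²) = 2π × 0.03910/√(1 − 0.00153) = 0.2459.
x_n/x₀ = e^(−nδ) ≤ 0.05; take ln: n ≥ ln(1/0.05)/δ = 2.996/0.2459 = 12.18.
So 13 complete cycles are required.

13 cycles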